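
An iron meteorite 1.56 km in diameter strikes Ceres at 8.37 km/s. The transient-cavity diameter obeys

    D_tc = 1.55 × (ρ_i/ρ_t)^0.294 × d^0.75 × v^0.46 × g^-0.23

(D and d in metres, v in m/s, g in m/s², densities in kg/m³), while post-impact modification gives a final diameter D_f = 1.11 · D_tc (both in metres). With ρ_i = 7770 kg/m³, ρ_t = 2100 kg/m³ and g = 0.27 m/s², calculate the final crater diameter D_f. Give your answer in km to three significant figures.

D_f ≈ 54.0 km

In SI: d = 1560 m, v = 8370 m/s.
(ρ_i/ρ_t)^0.294 = (7770/2100)^0.294 = 1.469
d^0.75 = 1560^0.75 = 248.2
v^0.46 = 8370^0.46 = 63.75
g^-0.23 = 0.27^-0.23 = 1.351
D_tc = 1.55 × 1.469 × 248.2 × 63.75 × 1.351 = 48670 m
D_f = 1.11 × 48670 = 54024 m
     = 54.02 km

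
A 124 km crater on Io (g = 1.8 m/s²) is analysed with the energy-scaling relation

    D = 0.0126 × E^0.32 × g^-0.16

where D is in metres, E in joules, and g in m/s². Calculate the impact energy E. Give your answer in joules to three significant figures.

Rearranging: E = [D / (0.0126 · g^-0.16)]^(1/0.32).
D = 124000 m.
g^-0.16 = 1.8^-0.16 = 0.9102
D / (0.0126 × 0.9102) = 124000 / (0.01147) = 1.081 × 10^7
E = (1.081 × 10^7)^3.125 = 9.565 × 10^21 J

E ≈ 9.57 × 10^21 J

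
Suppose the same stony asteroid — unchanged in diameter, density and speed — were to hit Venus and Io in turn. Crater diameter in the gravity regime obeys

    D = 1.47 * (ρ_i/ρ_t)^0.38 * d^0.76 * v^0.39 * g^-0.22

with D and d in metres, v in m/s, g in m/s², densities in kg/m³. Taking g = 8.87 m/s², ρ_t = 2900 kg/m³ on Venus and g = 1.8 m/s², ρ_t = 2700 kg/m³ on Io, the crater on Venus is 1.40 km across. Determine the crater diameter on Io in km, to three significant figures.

D ≈ 2.04 km

The impactor-only factors (d, v, ρ_i) cancel in the ratio, leaving D_Io/D_Venus = (g_Io/g_Venus)^-0.22 · (ρ_t,Venus/ρ_t,Io)^0.38.
(1.8/8.87)^-0.22 = 0.2029^-0.22 = 1.420
(2900/2700)^0.38 = 1.074^0.38 = 1.027
Ratio = 1.420 × 1.027 = 1.458
D_Io = 1.458 × 1.40 km = 2.04 km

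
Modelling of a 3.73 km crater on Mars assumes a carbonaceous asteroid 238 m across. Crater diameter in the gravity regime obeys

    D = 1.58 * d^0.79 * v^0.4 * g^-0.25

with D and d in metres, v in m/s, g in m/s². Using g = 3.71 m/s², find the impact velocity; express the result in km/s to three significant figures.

v ≈ 12.4 km/s

Rearranging for v: v = [D / (1.58 · 238^0.79 · 3.71^-0.25)]^(1/0.4).
D = 3730 m.
238^0.79 = 75.42
3.71^-0.25 = 0.7205
Denominator = 1.58 × 75.42 × 0.7205 = 85.86
D / 85.86 = 3730 / 85.86 = 43.44
v = 43.44^(1/0.4) = 43.44^2.5 = 12437 m/s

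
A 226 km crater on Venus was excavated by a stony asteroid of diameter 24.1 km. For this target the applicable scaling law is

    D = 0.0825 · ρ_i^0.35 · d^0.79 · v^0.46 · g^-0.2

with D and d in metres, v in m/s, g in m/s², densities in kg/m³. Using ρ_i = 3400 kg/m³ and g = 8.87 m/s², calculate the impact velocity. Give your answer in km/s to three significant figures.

v ≈ 15.6 km/s

Rearranging for v: v = [D / (0.0825 · 3400^0.35 · 24100^0.79 · 8.87^-0.2)]^(1/0.46).
D = 226000 m.
3400^0.35 = 17.22
24100^0.79 = 2896
8.87^-0.2 = 0.6463
Denominator = 0.0825 × 17.22 × 2896 × 0.6463 = 2659
D / 2659 = 226000 / 2659 = 84.99
v = 84.99^(1/0.46) = 84.99^2.1739 = 15641 m/s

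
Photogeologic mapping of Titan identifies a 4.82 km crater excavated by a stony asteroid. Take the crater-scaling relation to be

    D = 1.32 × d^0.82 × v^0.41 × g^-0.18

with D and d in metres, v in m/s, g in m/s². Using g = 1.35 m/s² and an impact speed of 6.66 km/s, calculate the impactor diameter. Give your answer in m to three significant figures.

d ≈ 289 m

Rearranging for d: d = [D / (1.32 · 6660^0.41 · 1.35^-0.18)]^(1/0.82).
D = 4820 m.
6660^0.41 = 36.95
1.35^-0.18 = 0.9474
Denominator = 1.32 × 36.95 × 0.9474 = 46.21
D / 46.21 = 4820 / 46.21 = 104.3
d = 104.3^(1/0.82) = 104.3^1.2195 = 289.3 m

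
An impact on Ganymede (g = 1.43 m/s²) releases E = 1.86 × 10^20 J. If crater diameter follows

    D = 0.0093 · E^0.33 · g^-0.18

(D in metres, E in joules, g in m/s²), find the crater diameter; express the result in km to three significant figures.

D ≈ 42.6 km

E^0.33 = (1.86 × 10^20)^0.33 = 4.886 × 10^6
g^-0.18 = 1.43^-0.18 = 0.9376
D = 0.0093 × 4.886 × 10^6 × 0.9376 = 42604 m
   = 42.60 km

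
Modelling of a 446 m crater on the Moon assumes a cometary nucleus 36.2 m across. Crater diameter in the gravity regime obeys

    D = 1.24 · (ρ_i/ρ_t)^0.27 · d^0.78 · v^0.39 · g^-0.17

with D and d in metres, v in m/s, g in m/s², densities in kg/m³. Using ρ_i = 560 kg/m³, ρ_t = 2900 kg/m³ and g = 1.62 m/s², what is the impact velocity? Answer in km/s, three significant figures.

v ≈ 10.5 km/s

Rearranging for v: v = [D / (1.24 · (560/2900)^0.27 · 36.2^0.78 · 1.62^-0.17)]^(1/0.39).
(560/2900)^0.27 = 0.6415
36.2^0.78 = 16.44
1.62^-0.17 = 0.9213
Denominator = 1.24 × 0.6415 × 16.44 × 0.9213 = 12.05
D / 12.05 = 446 / 12.05 = 37.01
v = 37.01^(1/0.39) = 37.01^2.5641 = 10503 m/s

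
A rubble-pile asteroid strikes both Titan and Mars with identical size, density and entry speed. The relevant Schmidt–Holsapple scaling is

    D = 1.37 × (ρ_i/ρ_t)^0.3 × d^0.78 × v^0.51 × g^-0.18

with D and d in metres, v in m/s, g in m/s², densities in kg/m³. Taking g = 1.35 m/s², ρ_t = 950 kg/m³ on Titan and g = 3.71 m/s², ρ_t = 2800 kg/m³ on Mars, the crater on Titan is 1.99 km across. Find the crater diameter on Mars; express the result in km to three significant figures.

D ≈ 1.20 km

The impactor-only factors (d, v, ρ_i) cancel in the ratio, leaving D_Mars/D_Titan = (g_Mars/g_Titan)^-0.18 · (ρ_t,Titan/ρ_t,Mars)^0.3.
(3.71/1.35)^-0.18 = 2.748^-0.18 = 0.8336
(950/2800)^0.3 = 0.3393^0.3 = 0.7231
Ratio = 0.8336 × 0.7231 = 0.6028
D_Mars = 0.6028 × 1.99 km = 1.20 km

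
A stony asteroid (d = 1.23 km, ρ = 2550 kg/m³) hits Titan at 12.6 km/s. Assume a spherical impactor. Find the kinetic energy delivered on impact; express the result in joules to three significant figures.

d = 1230 m; v = 12600 m/s.
Mass m = (π/6) ρ d³ = (π/6) × 2550 × (1230)³ = 2.485 × 10^12 kg
E = ½ m v² = 0.5 × 2.485 × 10^12 × (12600)² = 1.973 × 10^20 J

E ≈ 1.97 × 10^20 J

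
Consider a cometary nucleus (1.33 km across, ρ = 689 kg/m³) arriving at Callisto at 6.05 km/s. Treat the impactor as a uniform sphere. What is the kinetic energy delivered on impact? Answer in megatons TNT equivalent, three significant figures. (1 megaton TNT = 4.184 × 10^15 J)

E ≈ 3710 Mt TNT

d = 1330 m; v = 6050 m/s.
Mass m = (π/6) ρ d³ = (π/6) × 689 × (1330)³ = 8.487 × 10^11 kg
E = ½ m v² = 0.5 × 8.487 × 10^11 × (6050)² = 1.553 × 10^19 J
   = 1.553 × 10^19 / 4.184×10^15 = 3712 Mt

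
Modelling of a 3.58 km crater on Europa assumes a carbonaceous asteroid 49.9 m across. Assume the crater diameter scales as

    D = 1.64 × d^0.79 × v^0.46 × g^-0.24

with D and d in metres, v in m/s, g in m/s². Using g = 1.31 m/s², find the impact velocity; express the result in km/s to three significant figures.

Rearranging for v: v = [D / (1.64 · 49.9^0.79 · 1.31^-0.24)]^(1/0.46).
D = 3580 m.
49.9^0.79 = 21.95
1.31^-0.24 = 0.9372
Denominator = 1.64 × 21.95 × 0.9372 = 33.74
D / 33.74 = 3580 / 33.74 = 106.1
v = 106.1^(1/0.46) = 106.1^2.1739 = 25334 m/s

v ≈ 25.3 km/s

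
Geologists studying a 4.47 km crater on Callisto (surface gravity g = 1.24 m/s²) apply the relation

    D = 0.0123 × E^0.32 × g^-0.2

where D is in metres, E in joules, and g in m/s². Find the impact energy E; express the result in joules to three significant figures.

Rearranging: E = [D / (0.0123 · g^-0.2)]^(1/0.32).
D = 4470 m.
g^-0.2 = 1.24^-0.2 = 0.9579
D / (0.0123 × 0.9579) = 4470 / (0.01178) = 3.795 × 10^5
E = (3.795 × 10^5)^3.125 = 2.723 × 10^17 J

E ≈ 2.72 × 10^17 J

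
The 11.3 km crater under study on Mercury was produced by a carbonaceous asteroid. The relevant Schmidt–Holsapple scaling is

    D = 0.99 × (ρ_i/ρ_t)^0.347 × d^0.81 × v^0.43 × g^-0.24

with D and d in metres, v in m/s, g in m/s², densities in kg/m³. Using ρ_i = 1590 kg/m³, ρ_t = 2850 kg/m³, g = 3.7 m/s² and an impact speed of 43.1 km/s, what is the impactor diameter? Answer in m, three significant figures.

Rearranging for d: d = [D / (0.99 · (1590/2850)^0.347 · 43100^0.43 · 3.7^-0.24)]^(1/0.81).
D = 11300 m.
(1590/2850)^0.347 = 0.8167
43100^0.43 = 98.36
3.7^-0.24 = 0.7305
Denominator = 0.99 × 0.8167 × 98.36 × 0.7305 = 58.09
D / 58.09 = 11300 / 58.09 = 194.5
d = 194.5^(1/0.81) = 194.5^1.2346 = 669.7 m

d ≈ 670 m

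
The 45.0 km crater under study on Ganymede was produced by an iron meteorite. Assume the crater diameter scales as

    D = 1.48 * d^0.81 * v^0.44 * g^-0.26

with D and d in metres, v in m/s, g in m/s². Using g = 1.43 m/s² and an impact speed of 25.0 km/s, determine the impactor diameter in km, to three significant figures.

d ≈ 1.57 km

Rearranging for d: d = [D / (1.48 · 25000^0.44 · 1.43^-0.26)]^(1/0.81).
D = 45000 m.
25000^0.44 = 86.12
1.43^-0.26 = 0.9112
Denominator = 1.48 × 86.12 × 0.9112 = 116.1
D / 116.1 = 45000 / 116.1 = 387.6
d = 387.6^(1/0.81) = 387.6^1.2346 = 1569 m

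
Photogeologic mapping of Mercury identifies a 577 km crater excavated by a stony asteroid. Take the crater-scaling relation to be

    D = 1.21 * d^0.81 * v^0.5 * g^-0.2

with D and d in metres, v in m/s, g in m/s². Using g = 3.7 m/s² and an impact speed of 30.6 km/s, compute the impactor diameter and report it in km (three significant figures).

d ≈ 24.1 km

Rearranging for d: d = [D / (1.21 · 30600^0.5 · 3.7^-0.2)]^(1/0.81).
D = 577000 m.
30600^0.5 = 174.9
3.7^-0.2 = 0.7698
Denominator = 1.21 × 174.9 × 0.7698 = 162.9
D / 162.9 = 577000 / 162.9 = 3542
d = 3542^(1/0.81) = 3542^1.2346 = 24094 m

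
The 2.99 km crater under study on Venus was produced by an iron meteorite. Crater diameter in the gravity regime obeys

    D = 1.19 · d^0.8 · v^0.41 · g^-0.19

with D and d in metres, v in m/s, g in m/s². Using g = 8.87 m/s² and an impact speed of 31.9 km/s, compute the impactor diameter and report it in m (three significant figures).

Rearranging for d: d = [D / (1.19 · 31900^0.41 · 8.87^-0.19)]^(1/0.8).
D = 2990 m.
31900^0.41 = 70.24
8.87^-0.19 = 0.6605
Denominator = 1.19 × 70.24 × 0.6605 = 55.21
D / 55.21 = 2990 / 55.21 = 54.16
d = 54.16^(1/0.8) = 54.16^1.25 = 146.9 m

d ≈ 147 m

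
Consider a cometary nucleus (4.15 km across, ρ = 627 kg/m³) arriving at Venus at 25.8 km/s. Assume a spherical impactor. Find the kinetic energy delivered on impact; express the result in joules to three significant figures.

E ≈ 7.81 × 10^21 J

d = 4150 m; v = 25800 m/s.
Mass m = (π/6) ρ d³ = (π/6) × 627 × (4150)³ = 2.346 × 10^13 kg
E = ½ m v² = 0.5 × 2.346 × 10^13 × (25800)² = 7.808 × 10^21 J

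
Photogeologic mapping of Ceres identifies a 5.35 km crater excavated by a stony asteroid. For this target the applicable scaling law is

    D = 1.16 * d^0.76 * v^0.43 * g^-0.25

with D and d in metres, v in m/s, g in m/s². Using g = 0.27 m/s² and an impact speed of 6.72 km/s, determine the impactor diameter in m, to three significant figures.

Rearranging for d: d = [D / (1.16 · 6720^0.43 · 0.27^-0.25)]^(1/0.76).
D = 5350 m.
6720^0.43 = 44.24
0.27^-0.25 = 1.387
Denominator = 1.16 × 44.24 × 1.387 = 71.18
D / 71.18 = 5350 / 71.18 = 75.16
d = 75.16^(1/0.76) = 75.16^1.3158 = 294.1 m

d ≈ 294 m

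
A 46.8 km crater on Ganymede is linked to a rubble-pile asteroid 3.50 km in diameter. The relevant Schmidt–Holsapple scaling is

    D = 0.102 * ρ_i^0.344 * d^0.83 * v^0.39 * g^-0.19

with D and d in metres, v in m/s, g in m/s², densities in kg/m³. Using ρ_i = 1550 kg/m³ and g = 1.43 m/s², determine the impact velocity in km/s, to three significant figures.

Rearranging for v: v = [D / (0.102 · 1550^0.344 · 3500^0.83 · 1.43^-0.19)]^(1/0.39).
D = 46800 m.
1550^0.344 = 12.52
3500^0.83 = 874.1
1.43^-0.19 = 0.9343
Denominator = 0.102 × 12.52 × 874.1 × 0.9343 = 1043
D / 1043 = 46800 / 1043 = 44.87
v = 44.87^(1/0.39) = 44.87^2.5641 = 17210 m/s

v ≈ 17.2 km/s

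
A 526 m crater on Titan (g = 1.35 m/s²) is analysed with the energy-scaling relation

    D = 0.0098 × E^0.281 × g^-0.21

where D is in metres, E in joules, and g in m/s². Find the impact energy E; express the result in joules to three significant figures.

E ≈ 8.50 × 10^16 J

Rearranging: E = [D / (0.0098 · g^-0.21)]^(1/0.281).
g^-0.21 = 1.35^-0.21 = 0.9389
D / (0.0098 × 0.9389) = 526 / (9.201 × 10^-3) = 5.717 × 10^4
E = (5.717 × 10^4)^3.5587 = 8.498 × 10^16 J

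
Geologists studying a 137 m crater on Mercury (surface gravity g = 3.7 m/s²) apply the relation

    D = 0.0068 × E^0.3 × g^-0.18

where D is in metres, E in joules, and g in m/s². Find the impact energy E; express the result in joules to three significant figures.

E ≈ 4.88 × 10^14 J

Rearranging: E = [D / (0.0068 · g^-0.18)]^(1/0.3).
g^-0.18 = 3.7^-0.18 = 0.7902
D / (0.0068 × 0.7902) = 137 / (5.373 × 10^-3) = 2.550 × 10^4
E = (2.550 × 10^4)^3.3333 = 4.879 × 10^14 J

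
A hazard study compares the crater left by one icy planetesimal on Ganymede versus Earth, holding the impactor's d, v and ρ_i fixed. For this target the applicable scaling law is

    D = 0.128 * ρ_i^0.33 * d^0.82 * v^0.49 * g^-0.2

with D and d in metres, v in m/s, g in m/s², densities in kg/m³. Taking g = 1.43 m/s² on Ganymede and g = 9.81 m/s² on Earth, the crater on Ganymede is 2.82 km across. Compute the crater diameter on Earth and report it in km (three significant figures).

All impactor-dependent factors cancel in the ratio, leaving D_Earth/D_Ganymede = (g_Earth/g_Ganymede)^-0.2.
(9.81/1.43)^-0.2 = 6.860^-0.2 = 0.6804
D_Earth = 0.6804 × 2.82 km = 1.92 km

D ≈ 1.92 km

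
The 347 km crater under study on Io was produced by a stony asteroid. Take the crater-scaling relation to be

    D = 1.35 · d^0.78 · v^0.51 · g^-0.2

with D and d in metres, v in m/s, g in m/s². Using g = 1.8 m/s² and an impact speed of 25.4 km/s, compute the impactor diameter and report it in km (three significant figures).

Rearranging for d: d = [D / (1.35 · 25400^0.51 · 1.8^-0.2)]^(1/0.78).
D = 347000 m.
25400^0.51 = 176.4
1.8^-0.2 = 0.8891
Denominator = 1.35 × 176.4 × 0.8891 = 211.7
D / 211.7 = 347000 / 211.7 = 1639
d = 1639^(1/0.78) = 1639^1.2821 = 13225 m

d ≈ 13.2 km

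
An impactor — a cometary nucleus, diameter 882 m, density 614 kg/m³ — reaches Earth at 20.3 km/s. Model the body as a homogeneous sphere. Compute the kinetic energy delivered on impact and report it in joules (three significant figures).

v = 20300 m/s.
Mass m = (π/6) ρ d³ = (π/6) × 614 × (882)³ = 2.206 × 10^11 kg
E = ½ m v² = 0.5 × 2.206 × 10^11 × (20300)² = 4.545 × 10^19 J

E ≈ 4.55 × 10^19 J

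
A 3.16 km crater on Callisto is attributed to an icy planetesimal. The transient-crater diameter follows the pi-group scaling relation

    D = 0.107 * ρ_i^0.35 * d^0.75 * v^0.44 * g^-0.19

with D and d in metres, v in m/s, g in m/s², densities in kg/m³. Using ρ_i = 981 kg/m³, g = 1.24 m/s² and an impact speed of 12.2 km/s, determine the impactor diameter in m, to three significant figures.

Rearranging for d: d = [D / (0.107 · 981^0.35 · 12200^0.44 · 1.24^-0.19)]^(1/0.75).
D = 3160 m.
981^0.35 = 11.15
12200^0.44 = 62.81
1.24^-0.19 = 0.9600
Denominator = 0.107 × 11.15 × 62.81 × 0.9600 = 71.94
D / 71.94 = 3160 / 71.94 = 43.93
d = 43.93^(1/0.75) = 43.93^1.3333 = 155.0 m

d ≈ 155 m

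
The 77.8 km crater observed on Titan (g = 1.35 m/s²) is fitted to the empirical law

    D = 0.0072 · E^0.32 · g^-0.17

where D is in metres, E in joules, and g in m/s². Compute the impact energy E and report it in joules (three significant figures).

Rearranging: E = [D / (0.0072 · g^-0.17)]^(1/0.32).
D = 77800 m.
g^-0.17 = 1.35^-0.17 = 0.9503
D / (0.0072 × 0.9503) = 77800 / (6.842 × 10^-3) = 1.137 × 10^7
E = (1.137 × 10^7)^3.125 = 1.120 × 10^22 J

E ≈ 1.12 × 10^22 J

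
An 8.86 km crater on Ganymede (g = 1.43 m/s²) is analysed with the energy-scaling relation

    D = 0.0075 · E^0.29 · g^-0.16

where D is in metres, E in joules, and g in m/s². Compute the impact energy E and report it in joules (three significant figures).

Rearranging: E = [D / (0.0075 · g^-0.16)]^(1/0.29).
D = 8860 m.
g^-0.16 = 1.43^-0.16 = 0.9444
D / (0.0075 × 0.9444) = 8860 / (7.083 × 10^-3) = 1.251 × 10^6
E = (1.251 × 10^6)^3.4483 = 1.060 × 10^21 J

E ≈ 1.06 × 10^21 J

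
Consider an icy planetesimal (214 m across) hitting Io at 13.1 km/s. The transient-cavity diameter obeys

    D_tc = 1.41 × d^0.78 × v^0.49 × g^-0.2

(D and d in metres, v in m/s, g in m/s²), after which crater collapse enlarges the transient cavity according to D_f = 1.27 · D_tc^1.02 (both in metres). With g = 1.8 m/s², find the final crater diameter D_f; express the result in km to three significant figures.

v = 13100 m/s.
d^0.78 = 214^0.78 = 65.72
v^0.49 = 13100^0.49 = 104.1
g^-0.2 = 1.8^-0.2 = 0.8891
D_tc = 1.41 × 65.72 × 104.1 × 0.8891 = 8577 m
D_f = 1.27 × (8577)^1.02 = 13056 m
     = 13.06 km

D_f ≈ 13.1 km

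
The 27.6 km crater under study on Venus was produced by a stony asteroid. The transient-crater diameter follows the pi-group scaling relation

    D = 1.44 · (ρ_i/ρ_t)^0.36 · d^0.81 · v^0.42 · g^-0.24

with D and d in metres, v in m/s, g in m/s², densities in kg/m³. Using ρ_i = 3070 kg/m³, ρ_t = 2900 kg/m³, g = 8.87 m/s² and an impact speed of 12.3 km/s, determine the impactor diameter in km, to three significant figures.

d ≈ 2.73 km

Rearranging for d: d = [D / (1.44 · (3070/2900)^0.36 · 12300^0.42 · 8.87^-0.24)]^(1/0.81).
D = 27600 m.
(3070/2900)^0.36 = 1.021
12300^0.42 = 52.21
8.87^-0.24 = 0.5922
Denominator = 1.44 × 1.021 × 52.21 × 0.5922 = 45.46
D / 45.46 = 27600 / 45.46 = 607.1
d = 607.1^(1/0.81) = 607.1^1.2346 = 2730 m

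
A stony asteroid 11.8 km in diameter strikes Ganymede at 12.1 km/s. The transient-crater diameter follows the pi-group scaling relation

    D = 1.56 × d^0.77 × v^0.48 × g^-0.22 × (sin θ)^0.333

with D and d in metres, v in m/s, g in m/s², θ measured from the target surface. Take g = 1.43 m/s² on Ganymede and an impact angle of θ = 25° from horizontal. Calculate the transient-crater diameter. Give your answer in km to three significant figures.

In SI units: d = 11800 m, v = 12100 m/s.
d^0.77 = 11800^0.77 = 1366
v^0.48 = 12100^0.48 = 91.15
g^-0.22 = 1.43^-0.22 = 0.9243
(sin 25°)^0.333 = 0.4226^0.333 = 0.7506
D = 1.56 × 1366 × 91.15 × 0.9243 × 0.7506 = 1.348 × 10^5 m
   = 134.8 km

D ≈ 135 km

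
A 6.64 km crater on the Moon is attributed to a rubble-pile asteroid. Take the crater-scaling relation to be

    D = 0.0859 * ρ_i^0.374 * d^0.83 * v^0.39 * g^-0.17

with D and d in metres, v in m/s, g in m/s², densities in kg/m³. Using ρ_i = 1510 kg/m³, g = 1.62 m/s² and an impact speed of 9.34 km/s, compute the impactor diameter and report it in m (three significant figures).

d ≈ 431 m

Rearranging for d: d = [D / (0.0859 · 1510^0.374 · 9340^0.39 · 1.62^-0.17)]^(1/0.83).
D = 6640 m.
1510^0.374 = 15.45
9340^0.39 = 35.35
1.62^-0.17 = 0.9213
Denominator = 0.0859 × 15.45 × 35.35 × 0.9213 = 43.22
D / 43.22 = 6640 / 43.22 = 153.6
d = 153.6^(1/0.83) = 153.6^1.2048 = 430.7 m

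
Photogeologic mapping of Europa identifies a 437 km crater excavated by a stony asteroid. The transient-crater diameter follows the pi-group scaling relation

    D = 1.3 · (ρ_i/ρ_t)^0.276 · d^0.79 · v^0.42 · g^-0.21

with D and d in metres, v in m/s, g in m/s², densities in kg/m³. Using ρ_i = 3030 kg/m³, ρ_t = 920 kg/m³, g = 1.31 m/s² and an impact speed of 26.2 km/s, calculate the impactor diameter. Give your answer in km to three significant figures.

Rearranging for d: d = [D / (1.3 · (3030/920)^0.276 · 26200^0.42 · 1.31^-0.21)]^(1/0.79).
D = 437000 m.
(3030/920)^0.276 = 1.390
26200^0.42 = 71.73
1.31^-0.21 = 0.9449
Denominator = 1.3 × 1.390 × 71.73 × 0.9449 = 122.5
D / 122.5 = 437000 / 122.5 = 3567
d = 3567^(1/0.79) = 3567^1.2658 = 31369 m

d ≈ 31.4 km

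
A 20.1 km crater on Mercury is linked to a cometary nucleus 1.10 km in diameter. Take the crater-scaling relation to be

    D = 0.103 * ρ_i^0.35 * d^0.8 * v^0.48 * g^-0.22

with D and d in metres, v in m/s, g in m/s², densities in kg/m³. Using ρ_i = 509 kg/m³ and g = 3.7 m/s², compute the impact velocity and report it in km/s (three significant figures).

Rearranging for v: v = [D / (0.103 · 509^0.35 · 1100^0.8 · 3.7^-0.22)]^(1/0.48).
D = 20100 m.
509^0.35 = 8.858
1100^0.8 = 271.1
3.7^-0.22 = 0.7499
Denominator = 0.103 × 8.858 × 271.1 × 0.7499 = 185.5
D / 185.5 = 20100 / 185.5 = 108.4
v = 108.4^(1/0.48) = 108.4^2.0833 = 17361 m/s

v ≈ 17.4 km/s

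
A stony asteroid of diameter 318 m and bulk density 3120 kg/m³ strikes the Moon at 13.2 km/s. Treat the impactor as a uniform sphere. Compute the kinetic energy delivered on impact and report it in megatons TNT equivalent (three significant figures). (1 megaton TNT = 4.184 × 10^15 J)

E ≈ 1090 Mt TNT

v = 13200 m/s.
Mass m = (π/6) ρ d³ = (π/6) × 3120 × (318)³ = 5.253 × 10^10 kg
E = ½ m v² = 0.5 × 5.253 × 10^10 × (13200)² = 4.576 × 10^18 J
   = 4.576 × 10^18 / 4.184×10^15 = 1094 Mt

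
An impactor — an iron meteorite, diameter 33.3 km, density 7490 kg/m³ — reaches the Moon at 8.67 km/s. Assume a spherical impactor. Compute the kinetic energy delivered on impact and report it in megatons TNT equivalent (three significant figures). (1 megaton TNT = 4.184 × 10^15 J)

d = 33300 m; v = 8670 m/s.
Mass m = (π/6) ρ d³ = (π/6) × 7490 × (33300)³ = 1.448 × 10^17 kg
E = ½ m v² = 0.5 × 1.448 × 10^17 × (8670)² = 5.442 × 10^24 J
   = 5.442 × 10^24 / 4.184×10^15 = 1.301 × 10^9 Mt

E ≈ 1.30 × 10^9 Mt TNT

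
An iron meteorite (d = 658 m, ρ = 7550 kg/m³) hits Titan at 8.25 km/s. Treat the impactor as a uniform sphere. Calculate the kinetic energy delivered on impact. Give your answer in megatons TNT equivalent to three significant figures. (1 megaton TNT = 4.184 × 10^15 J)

v = 8250 m/s.
Mass m = (π/6) ρ d³ = (π/6) × 7550 × (658)³ = 1.126 × 10^12 kg
E = ½ m v² = 0.5 × 1.126 × 10^12 × (8250)² = 3.832 × 10^19 J
   = 3.832 × 10^19 / 4.184×10^15 = 9159 Mt

E ≈ 9160 Mt TNT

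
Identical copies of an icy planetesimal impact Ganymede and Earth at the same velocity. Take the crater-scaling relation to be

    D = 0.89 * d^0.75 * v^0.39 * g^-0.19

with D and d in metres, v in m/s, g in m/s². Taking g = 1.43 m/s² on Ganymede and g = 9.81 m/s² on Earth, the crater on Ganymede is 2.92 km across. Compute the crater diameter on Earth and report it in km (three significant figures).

All impactor-dependent factors cancel in the ratio, leaving D_Earth/D_Ganymede = (g_Earth/g_Ganymede)^-0.19.
(9.81/1.43)^-0.19 = 6.860^-0.19 = 0.6936
D_Earth = 0.6936 × 2.92 km = 2.03 km

D ≈ 2.03 km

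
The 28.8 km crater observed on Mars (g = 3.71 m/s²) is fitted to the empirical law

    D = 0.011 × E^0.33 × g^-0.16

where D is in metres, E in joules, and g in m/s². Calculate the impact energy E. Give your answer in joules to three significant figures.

E ≈ 5.30 × 10^19 J

Rearranging: E = [D / (0.011 · g^-0.16)]^(1/0.33).
D = 28800 m.
g^-0.16 = 3.71^-0.16 = 0.8108
D / (0.011 × 0.8108) = 28800 / (8.919 × 10^-3) = 3.229 × 10^6
E = (3.229 × 10^6)^3.0303 = 5.302 × 10^19 J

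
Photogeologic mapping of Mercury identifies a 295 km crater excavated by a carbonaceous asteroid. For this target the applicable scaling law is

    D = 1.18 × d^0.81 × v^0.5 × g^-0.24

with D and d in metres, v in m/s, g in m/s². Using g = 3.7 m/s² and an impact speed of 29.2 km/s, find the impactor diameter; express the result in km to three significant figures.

Rearranging for d: d = [D / (1.18 · 29200^0.5 · 3.7^-0.24)]^(1/0.81).
D = 295000 m.
29200^0.5 = 170.9
3.7^-0.24 = 0.7305
Denominator = 1.18 × 170.9 × 0.7305 = 147.3
D / 147.3 = 295000 / 147.3 = 2003
d = 2003^(1/0.81) = 2003^1.2346 = 11919 m

d ≈ 11.9 km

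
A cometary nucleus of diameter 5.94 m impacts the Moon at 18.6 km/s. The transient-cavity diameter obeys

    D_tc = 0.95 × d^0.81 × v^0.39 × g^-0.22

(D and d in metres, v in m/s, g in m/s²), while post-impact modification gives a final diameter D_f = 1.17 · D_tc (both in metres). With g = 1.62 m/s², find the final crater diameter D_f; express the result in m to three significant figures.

v = 18600 m/s.
d^0.81 = 5.94^0.81 = 4.234
v^0.39 = 18600^0.39 = 46.25
g^-0.22 = 1.62^-0.22 = 0.8993
D_tc = 0.95 × 4.234 × 46.25 × 0.8993 = 167.3 m
D_f = 1.17 × 167.3 = 195.7 m

D_f ≈ 196 m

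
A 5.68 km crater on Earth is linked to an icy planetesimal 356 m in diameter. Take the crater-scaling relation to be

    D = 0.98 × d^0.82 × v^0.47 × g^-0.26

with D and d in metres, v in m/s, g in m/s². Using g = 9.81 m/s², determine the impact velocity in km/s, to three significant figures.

v ≈ 12.7 km/s

Rearranging for v: v = [D / (0.98 · 356^0.82 · 9.81^-0.26)]^(1/0.47).
D = 5680 m.
356^0.82 = 123.6
9.81^-0.26 = 0.5523
Denominator = 0.98 × 123.6 × 0.5523 = 66.90
D / 66.90 = 5680 / 66.90 = 84.90
v = 84.90^(1/0.47) = 84.90^2.1277 = 12710 m/s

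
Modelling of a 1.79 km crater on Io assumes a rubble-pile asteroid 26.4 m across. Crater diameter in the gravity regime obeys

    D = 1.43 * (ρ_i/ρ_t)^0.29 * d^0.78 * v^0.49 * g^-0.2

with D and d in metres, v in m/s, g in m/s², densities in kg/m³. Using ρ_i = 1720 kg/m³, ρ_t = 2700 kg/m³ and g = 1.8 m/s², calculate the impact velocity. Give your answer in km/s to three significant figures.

Rearranging for v: v = [D / (1.43 · (1720/2700)^0.29 · 26.4^0.78 · 1.8^-0.2)]^(1/0.49).
D = 1790 m.
(1720/2700)^0.29 = 0.8774
26.4^0.78 = 12.85
1.8^-0.2 = 0.8891
Denominator = 1.43 × 0.8774 × 12.85 × 0.8891 = 14.33
D / 14.33 = 1790 / 14.33 = 124.9
v = 124.9^(1/0.49) = 124.9^2.0408 = 18996 m/s

v ≈ 19.0 km/s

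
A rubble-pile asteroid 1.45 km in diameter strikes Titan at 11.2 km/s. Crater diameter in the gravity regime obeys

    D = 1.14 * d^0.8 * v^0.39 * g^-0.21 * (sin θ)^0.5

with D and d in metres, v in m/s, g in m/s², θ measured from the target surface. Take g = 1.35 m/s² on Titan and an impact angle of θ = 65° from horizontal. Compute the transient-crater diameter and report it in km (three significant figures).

D ≈ 13.1 km

In SI units: d = 1450 m, v = 11200 m/s.
d^0.8 = 1450^0.8 = 338.1
v^0.39 = 11200^0.39 = 37.95
g^-0.21 = 1.35^-0.21 = 0.9389
(sin 65°)^0.5 = 0.9063^0.5 = 0.9520
D = 1.14 × 338.1 × 37.95 × 0.9389 × 0.9520 = 13074 m
   = 13.07 km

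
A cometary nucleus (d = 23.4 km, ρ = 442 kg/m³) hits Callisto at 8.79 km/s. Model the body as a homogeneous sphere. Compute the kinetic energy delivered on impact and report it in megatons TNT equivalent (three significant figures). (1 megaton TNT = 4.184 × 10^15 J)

d = 23400 m; v = 8790 m/s.
Mass m = (π/6) ρ d³ = (π/6) × 442 × (23400)³ = 2.965 × 10^15 kg
E = ½ m v² = 0.5 × 2.965 × 10^15 × (8790)² = 1.145 × 10^23 J
   = 1.145 × 10^23 / 4.184×10^15 = 2.737 × 10^7 Mt

E ≈ 2.74 × 10^7 Mt TNT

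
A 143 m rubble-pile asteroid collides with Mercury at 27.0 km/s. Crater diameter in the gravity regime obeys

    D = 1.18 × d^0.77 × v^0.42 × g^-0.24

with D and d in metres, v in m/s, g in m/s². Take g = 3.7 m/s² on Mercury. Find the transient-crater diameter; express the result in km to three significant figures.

D ≈ 2.86 km

In SI units: v = 27000 m/s.
d^0.77 = 143^0.77 = 45.67
v^0.42 = 27000^0.42 = 72.64
g^-0.24 = 3.7^-0.24 = 0.7305
D = 1.18 × 45.67 × 72.64 × 0.7305 = 2860 m
   = 2.860 km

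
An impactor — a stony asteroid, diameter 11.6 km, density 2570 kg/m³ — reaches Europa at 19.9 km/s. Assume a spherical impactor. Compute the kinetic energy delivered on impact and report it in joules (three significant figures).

d = 11600 m; v = 19900 m/s.
Mass m = (π/6) ρ d³ = (π/6) × 2570 × (11600)³ = 2.100 × 10^15 kg
E = ½ m v² = 0.5 × 2.100 × 10^15 × (19900)² = 4.158 × 10^23 J

E ≈ 4.16 × 10^23 J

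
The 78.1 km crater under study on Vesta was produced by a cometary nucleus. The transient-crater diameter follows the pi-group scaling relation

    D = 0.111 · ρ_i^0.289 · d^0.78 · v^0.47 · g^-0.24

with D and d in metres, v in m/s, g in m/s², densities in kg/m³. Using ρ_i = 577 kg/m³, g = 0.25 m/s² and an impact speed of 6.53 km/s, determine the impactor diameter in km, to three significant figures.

d ≈ 9.76 km

Rearranging for d: d = [D / (0.111 · 577^0.289 · 6530^0.47 · 0.25^-0.24)]^(1/0.78).
D = 78100 m.
577^0.289 = 6.280
6530^0.47 = 62.09
0.25^-0.24 = 1.395
Denominator = 0.111 × 6.280 × 62.09 × 1.395 = 60.38
D / 60.38 = 78100 / 60.38 = 1293
d = 1293^(1/0.78) = 1293^1.2821 = 9758 m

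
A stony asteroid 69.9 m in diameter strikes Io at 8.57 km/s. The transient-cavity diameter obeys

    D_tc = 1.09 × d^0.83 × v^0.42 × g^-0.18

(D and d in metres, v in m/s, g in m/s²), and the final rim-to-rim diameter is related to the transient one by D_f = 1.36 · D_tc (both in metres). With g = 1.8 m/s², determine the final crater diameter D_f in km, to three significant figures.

D_f ≈ 2.03 km

v = 8570 m/s.
d^0.83 = 69.9^0.83 = 33.96
v^0.42 = 8570^0.42 = 44.86
g^-0.18 = 1.8^-0.18 = 0.8996
D_tc = 1.09 × 33.96 × 44.86 × 0.8996 = 1494 m
D_f = 1.36 × 1494 = 2032 m
     = 2.032 km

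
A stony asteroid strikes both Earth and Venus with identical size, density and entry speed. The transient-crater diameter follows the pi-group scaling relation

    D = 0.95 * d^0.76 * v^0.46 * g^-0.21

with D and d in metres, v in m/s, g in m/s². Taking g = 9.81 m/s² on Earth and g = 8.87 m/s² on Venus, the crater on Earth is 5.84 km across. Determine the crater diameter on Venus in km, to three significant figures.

All impactor-dependent factors cancel in the ratio, leaving D_Venus/D_Earth = (g_Venus/g_Earth)^-0.21.
(8.87/9.81)^-0.21 = 0.9042^-0.21 = 1.021
D_Venus = 1.021 × 5.84 km = 5.96 km

D ≈ 5.96 km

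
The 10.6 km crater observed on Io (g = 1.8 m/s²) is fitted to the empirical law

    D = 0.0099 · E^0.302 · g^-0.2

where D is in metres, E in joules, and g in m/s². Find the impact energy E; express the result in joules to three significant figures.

E ≈ 1.36 × 10^20 J

Rearranging: E = [D / (0.0099 · g^-0.2)]^(1/0.302).
D = 10600 m.
g^-0.2 = 1.8^-0.2 = 0.8891
D / (0.0099 × 0.8891) = 10600 / (8.802 × 10^-3) = 1.204 × 10^6
E = (1.204 × 10^6)^3.3113 = 1.364 × 10^20 J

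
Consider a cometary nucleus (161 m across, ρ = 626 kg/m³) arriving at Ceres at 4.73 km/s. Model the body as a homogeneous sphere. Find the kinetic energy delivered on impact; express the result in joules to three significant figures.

E ≈ 1.53 × 10^16 J

v = 4730 m/s.
Mass m = (π/6) ρ d³ = (π/6) × 626 × (161)³ = 1.368 × 10^9 kg
E = ½ m v² = 0.5 × 1.368 × 10^9 × (4730)² = 1.530 × 10^16 J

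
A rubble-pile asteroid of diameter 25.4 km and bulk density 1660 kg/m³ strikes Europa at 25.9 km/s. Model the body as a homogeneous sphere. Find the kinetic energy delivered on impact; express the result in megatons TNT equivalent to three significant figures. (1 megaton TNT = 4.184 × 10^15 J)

d = 25400 m; v = 25900 m/s.
Mass m = (π/6) ρ d³ = (π/6) × 1660 × (25400)³ = 1.424 × 10^16 kg
E = ½ m v² = 0.5 × 1.424 × 10^16 × (25900)² = 4.776 × 10^24 J
   = 4.776 × 10^24 / 4.184×10^15 = 1.141 × 10^9 Mt

E ≈ 1.14 × 10^9 Mt TNT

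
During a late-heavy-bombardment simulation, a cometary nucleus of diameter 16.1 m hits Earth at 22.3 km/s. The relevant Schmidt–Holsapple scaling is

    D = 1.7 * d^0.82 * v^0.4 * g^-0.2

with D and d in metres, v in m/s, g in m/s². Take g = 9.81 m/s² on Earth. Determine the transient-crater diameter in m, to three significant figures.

D ≈ 577 m

In SI units: v = 22300 m/s.
d^0.82 = 16.1^0.82 = 9.763
v^0.4 = 22300^0.4 = 54.87
g^-0.2 = 9.81^-0.2 = 0.6334
D = 1.7 × 9.763 × 54.87 × 0.6334 = 576.8 m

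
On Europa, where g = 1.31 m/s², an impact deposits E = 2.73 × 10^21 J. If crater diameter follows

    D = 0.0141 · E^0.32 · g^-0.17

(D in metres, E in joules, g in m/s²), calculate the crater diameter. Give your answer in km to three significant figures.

E^0.32 = (2.73 × 10^21)^0.32 = 7.237 × 10^6
g^-0.17 = 1.31^-0.17 = 0.9551
D = 0.0141 × 7.237 × 10^6 × 0.9551 = 97460 m
   = 97.46 km

D ≈ 97.5 km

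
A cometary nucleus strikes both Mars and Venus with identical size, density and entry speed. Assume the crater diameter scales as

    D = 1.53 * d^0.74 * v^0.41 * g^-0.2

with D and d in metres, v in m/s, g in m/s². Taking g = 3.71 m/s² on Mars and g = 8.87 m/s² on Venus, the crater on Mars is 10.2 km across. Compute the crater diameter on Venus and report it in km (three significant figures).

All impactor-dependent factors cancel in the ratio, leaving D_Venus/D_Mars = (g_Venus/g_Mars)^-0.2.
(8.87/3.71)^-0.2 = 2.391^-0.2 = 0.8400
D_Venus = 0.8400 × 10.2 km = 8.57 km

D ≈ 8.57 km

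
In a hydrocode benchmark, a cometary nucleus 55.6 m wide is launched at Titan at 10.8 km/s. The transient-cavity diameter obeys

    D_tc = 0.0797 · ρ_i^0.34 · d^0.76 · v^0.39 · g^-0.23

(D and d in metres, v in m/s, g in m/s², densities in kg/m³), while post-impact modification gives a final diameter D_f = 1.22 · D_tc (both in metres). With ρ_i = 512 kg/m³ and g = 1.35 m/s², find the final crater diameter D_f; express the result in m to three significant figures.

D_f ≈ 600 m

v = 10800 m/s.
ρ_i^0.34 = 512^0.34 = 8.340
d^0.76 = 55.6^0.76 = 21.20
v^0.39 = 10800^0.39 = 37.41
g^-0.23 = 1.35^-0.23 = 0.9333
D_tc = 0.0797 × 8.340 × 21.20 × 37.41 × 0.9333 = 492.0 m
D_f = 1.22 × 492.0 = 600.2 m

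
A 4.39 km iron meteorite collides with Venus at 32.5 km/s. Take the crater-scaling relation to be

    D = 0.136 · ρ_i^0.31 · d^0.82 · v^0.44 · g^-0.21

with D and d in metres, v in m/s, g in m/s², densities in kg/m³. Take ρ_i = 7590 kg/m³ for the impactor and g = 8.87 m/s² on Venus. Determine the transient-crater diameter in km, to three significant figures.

D ≈ 129 km

In SI units: d = 4390 m, v = 32500 m/s.
ρ_i^0.31 = 7590^0.31 = 15.95
d^0.82 = 4390^0.82 = 970.1
v^0.44 = 32500^0.44 = 96.66
g^-0.21 = 8.87^-0.21 = 0.6323
D = 0.136 × 15.95 × 970.1 × 96.66 × 0.6323 = 1.286 × 10^5 m
   = 128.6 km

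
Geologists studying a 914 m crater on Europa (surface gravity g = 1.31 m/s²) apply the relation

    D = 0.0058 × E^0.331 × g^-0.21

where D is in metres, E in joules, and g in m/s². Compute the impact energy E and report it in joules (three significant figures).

E ≈ 5.98 × 10^15 J

Rearranging: E = [D / (0.0058 · g^-0.21)]^(1/0.331).
g^-0.21 = 1.31^-0.21 = 0.9449
D / (0.0058 × 0.9449) = 914 / (5.480 × 10^-3) = 1.668 × 10^5
E = (1.668 × 10^5)^3.0211 = 5.981 × 10^15 J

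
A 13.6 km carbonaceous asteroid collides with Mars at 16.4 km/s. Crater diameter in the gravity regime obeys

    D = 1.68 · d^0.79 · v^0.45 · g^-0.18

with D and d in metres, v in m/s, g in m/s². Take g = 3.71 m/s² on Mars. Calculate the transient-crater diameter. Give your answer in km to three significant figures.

In SI units: d = 13600 m, v = 16400 m/s.
d^0.79 = 13600^0.79 = 1843
v^0.45 = 16400^0.45 = 78.83
g^-0.18 = 3.71^-0.18 = 0.7898
D = 1.68 × 1843 × 78.83 × 0.7898 = 1.928 × 10^5 m
   = 192.8 km

D ≈ 193 km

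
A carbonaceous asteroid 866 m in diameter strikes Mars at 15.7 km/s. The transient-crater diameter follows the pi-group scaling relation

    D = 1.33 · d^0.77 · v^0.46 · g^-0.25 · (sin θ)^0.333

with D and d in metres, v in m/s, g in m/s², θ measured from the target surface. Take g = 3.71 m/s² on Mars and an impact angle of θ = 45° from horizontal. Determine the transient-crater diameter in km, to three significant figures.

D ≈ 13.3 km

In SI units: v = 15700 m/s.
d^0.77 = 866^0.77 = 182.8
v^0.46 = 15700^0.46 = 85.14
g^-0.25 = 3.71^-0.25 = 0.7205
(sin 45°)^0.333 = 0.7071^0.333 = 0.8910
D = 1.33 × 182.8 × 85.14 × 0.7205 × 0.8910 = 13288 m
   = 13.29 km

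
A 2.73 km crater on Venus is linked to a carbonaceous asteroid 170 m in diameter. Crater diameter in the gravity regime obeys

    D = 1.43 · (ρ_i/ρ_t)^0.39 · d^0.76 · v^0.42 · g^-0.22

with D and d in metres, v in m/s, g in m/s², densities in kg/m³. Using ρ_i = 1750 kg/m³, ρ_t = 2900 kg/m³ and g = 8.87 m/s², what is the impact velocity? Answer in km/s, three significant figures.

Rearranging for v: v = [D / (1.43 · (1750/2900)^0.39 · 170^0.76 · 8.87^-0.22)]^(1/0.42).
D = 2730 m.
(1750/2900)^0.39 = 0.8212
170^0.76 = 49.56
8.87^-0.22 = 0.6187
Denominator = 1.43 × 0.8212 × 49.56 × 0.6187 = 36.01
D / 36.01 = 2730 / 36.01 = 75.81
v = 75.81^(1/0.42) = 75.81^2.381 = 29897 m/s

v ≈ 29.9 km/s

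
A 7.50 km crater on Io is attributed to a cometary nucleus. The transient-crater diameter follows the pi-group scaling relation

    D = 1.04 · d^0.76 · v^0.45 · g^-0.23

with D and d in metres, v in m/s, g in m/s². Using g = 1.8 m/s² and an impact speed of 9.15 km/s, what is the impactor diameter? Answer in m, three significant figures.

Rearranging for d: d = [D / (1.04 · 9150^0.45 · 1.8^-0.23)]^(1/0.76).
D = 7500 m.
9150^0.45 = 60.62
1.8^-0.23 = 0.8735
Denominator = 1.04 × 60.62 × 0.8735 = 55.07
D / 55.07 = 7500 / 55.07 = 136.2
d = 136.2^(1/0.76) = 136.2^1.3158 = 642.9 m

d ≈ 643 m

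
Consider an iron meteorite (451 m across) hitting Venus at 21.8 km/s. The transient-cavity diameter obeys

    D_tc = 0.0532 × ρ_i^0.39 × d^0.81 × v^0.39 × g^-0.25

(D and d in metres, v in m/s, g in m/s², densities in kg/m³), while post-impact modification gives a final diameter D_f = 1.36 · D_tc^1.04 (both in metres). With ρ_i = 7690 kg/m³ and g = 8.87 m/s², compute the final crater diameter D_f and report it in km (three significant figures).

D_f ≈ 13.6 km

v = 21800 m/s.
ρ_i^0.39 = 7690^0.39 = 32.77
d^0.81 = 451^0.81 = 141.2
v^0.39 = 21800^0.39 = 49.20
g^-0.25 = 8.87^-0.25 = 0.5795
D_tc = 0.0532 × 32.77 × 141.2 × 49.20 × 0.5795 = 7018 m
D_f = 1.36 × (7018)^1.04 = 13602 m
     = 13.60 km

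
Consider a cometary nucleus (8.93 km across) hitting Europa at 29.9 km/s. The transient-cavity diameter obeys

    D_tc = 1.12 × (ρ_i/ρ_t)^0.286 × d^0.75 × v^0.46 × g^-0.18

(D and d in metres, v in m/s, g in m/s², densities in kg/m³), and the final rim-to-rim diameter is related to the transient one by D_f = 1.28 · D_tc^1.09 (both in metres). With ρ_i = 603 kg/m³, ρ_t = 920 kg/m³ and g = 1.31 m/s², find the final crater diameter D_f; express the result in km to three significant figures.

D_f ≈ 359 km

In SI: d = 8930 m, v = 29900 m/s.
(ρ_i/ρ_t)^0.286 = (603/920)^0.286 = 0.8862
d^0.75 = 8930^0.75 = 918.6
v^0.46 = 29900^0.46 = 114.5
g^-0.18 = 1.31^-0.18 = 0.9526
D_tc = 1.12 × 0.8862 × 918.6 × 114.5 × 0.9526 = 99450 m
D_f = 1.28 × (99450)^1.09 = 3.586 × 10^5 m
     = 358.6 km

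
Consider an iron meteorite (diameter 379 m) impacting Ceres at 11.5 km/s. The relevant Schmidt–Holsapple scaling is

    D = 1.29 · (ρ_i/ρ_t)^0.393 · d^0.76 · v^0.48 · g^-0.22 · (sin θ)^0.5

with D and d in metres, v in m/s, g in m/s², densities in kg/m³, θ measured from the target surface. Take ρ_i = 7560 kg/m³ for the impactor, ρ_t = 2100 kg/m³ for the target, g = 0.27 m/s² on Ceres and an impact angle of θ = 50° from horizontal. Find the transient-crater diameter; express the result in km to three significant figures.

D ≈ 20.2 km

In SI units: v = 11500 m/s.
(ρ_i/ρ_t)^0.393 = (7560/2100)^0.393 = 1.654
d^0.76 = 379^0.76 = 91.15
v^0.48 = 11500^0.48 = 88.95
g^-0.22 = 0.27^-0.22 = 1.334
(sin 50°)^0.5 = 0.7660^0.5 = 0.8752
D = 1.29 × 1.654 × 91.15 × 88.95 × 1.334 × 0.8752 = 20197 m
   = 20.20 km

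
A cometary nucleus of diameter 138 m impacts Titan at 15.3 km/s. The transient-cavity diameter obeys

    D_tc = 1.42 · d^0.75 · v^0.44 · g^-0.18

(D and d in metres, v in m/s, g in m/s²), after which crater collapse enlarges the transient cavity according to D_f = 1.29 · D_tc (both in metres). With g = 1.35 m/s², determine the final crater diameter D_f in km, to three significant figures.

v = 15300 m/s.
d^0.75 = 138^0.75 = 40.26
v^0.44 = 15300^0.44 = 69.38
g^-0.18 = 1.35^-0.18 = 0.9474
D_tc = 1.42 × 40.26 × 69.38 × 0.9474 = 3758 m
D_f = 1.29 × 3758 = 4848 m
     = 4.848 km

D_f ≈ 4.85 km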